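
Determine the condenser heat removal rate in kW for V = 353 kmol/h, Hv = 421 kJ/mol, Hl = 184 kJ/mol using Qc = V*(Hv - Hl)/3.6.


Qc = 353 * (421 - 184) / 3.6 = 353 * 237 / 3.6 = 23240

23240 kW


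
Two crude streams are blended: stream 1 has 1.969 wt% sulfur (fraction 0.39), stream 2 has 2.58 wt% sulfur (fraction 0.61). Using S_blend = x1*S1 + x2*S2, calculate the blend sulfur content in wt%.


Linear sulfur blending: S_blend = x1*S1 + x2*S2
Contribution 1: 0.39 * 1.969 = 0.76791 wt%
Contribution 2: 0.61 * 2.58 = 1.5738 wt%
S_blend = 0.76791 + 1.5738 = 2.34171

2.34171 wt%


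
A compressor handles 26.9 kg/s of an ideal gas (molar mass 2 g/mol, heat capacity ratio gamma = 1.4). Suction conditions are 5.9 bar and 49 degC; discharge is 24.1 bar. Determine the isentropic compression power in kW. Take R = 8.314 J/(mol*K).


Isentropic work: W = m*(gamma/(gamma-1))*(R*T1/MW)*((P2/P1)^((gamma-1)/gamma) - 1)
T1 = 49 + 273.15 = 322.15 K
Pressure ratio = 24.1 / 5.9 = 4.08475
Exponent = (1.4 - 1)/1.4 = 0.285714
(P2/P1)^exp - 1 = 4.08475^0.285714 - 1 = 0.494922
W = 26.9 * 1.4 / 0.4 * 8.314 * 322.15 / 2 * 0.494922 = 62400

62400 kW


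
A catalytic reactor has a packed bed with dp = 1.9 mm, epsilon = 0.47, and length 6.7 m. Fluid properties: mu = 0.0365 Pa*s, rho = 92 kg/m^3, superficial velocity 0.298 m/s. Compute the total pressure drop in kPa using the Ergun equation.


dp = 1.9 mm = 0.0019 m
Viscous term = 150*0.0365*0.298*(1-0.47)^2 / (0.0019^2*0.47^3) = 1222790
Inertial term = 1.75*92*0.298^2*(1-0.47) / (0.0019*0.47^3) = 38413.8
dP/L = 1222790 + 38413.8 = 1261200 Pa/m
dP = 1261200 * 6.7 / 1000 = 8450 kPa

8450 kPa


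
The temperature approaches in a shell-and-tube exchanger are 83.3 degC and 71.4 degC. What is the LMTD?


LMTD = (dT1 - dT2) / ln(dT1/dT2)
= (83.3 - 71.4) / ln(83.3 / 71.4) = 11.9 / 0.154151 = 77.20

77.20 degC


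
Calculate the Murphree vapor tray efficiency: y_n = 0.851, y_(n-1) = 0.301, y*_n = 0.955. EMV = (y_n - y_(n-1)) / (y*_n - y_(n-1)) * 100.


Murphree vapor efficiency: EMV = (y_n - y_(n-1)) / (y*_n - y_(n-1)) * 100
EMV = (0.851 - 0.301) / (0.955 - 0.301) * 100 = 0.55 / 0.654 * 100 = 84.10

84.10 %


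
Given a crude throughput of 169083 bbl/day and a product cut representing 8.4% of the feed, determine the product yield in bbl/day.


Crude throughput = 169083 bbl/day
Fraction yield = 8.4%
yield = throughput * fraction / 100
yield = 169083 * 8.4 / 100 = 14202.972

14202.972 bbl/day


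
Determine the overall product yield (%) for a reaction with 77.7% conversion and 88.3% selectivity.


Overall yield = conversion (%) * selectivity (%) / 100
Conversion = 77.7%, Selectivity = 88.3%
Y = 77.7 * 88.3 / 100
= 68.6091 %

68.6091 %


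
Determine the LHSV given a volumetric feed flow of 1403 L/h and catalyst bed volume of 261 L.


LHSV = volumetric feed rate / catalyst volume
= 1403 L/h / 261 L
= 5.375 h^-1

5.375 h^-1


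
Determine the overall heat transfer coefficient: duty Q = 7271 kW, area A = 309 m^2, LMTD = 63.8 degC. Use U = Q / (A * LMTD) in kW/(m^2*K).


From Q = U*A*LMTD, U = Q / (A * LMTD)
U = 7271 / (309 * 63.8) = 7271 / 19714.2 = 0.3688

0.3688 kW/(m^2*K)


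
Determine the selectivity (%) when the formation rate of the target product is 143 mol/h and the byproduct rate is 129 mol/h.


Selectivity = desired / (desired + undesired) * 100
Total products = 143 + 129 = 272 mol/h
S = 143 / 272 * 100
= 0.5257 * 100
= 52.57 %

52.57 %


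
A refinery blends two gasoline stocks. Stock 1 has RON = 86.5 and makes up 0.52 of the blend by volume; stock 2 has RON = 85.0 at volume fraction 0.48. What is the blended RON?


Linear blending: RON_blend = sum(vi * RONi)
Contribution 1: 0.52 * 86.5 = 44.98
Contribution 2: 0.48 * 85.0 = 40.8
RON_blend = 44.98 + 40.8 = 85.78

85.78


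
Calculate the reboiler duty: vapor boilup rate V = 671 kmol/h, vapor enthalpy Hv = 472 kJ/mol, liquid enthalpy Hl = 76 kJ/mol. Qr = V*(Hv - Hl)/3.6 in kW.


Qr = 671 * (472 - 76) / 3.6 = 671 * 396 / 3.6 = 73810

73810 kW


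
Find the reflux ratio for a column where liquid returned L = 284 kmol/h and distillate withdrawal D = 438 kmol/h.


Reflux ratio definition: R = L / D (liquid returned / distillate withdrawn)
L = 284 kmol/h, D = 438 kmol/h
R = 284 / 438 = 0.6484

0.6484


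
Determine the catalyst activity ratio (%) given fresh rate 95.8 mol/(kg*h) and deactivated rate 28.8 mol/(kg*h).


Activity (%) = (rate_used / rate_fresh) * 100
rate_used = 28.8, rate_fresh = 95.8
= (28.8 / 95.8) * 100
= 0.3006 * 100 = 30.06

30.06 %


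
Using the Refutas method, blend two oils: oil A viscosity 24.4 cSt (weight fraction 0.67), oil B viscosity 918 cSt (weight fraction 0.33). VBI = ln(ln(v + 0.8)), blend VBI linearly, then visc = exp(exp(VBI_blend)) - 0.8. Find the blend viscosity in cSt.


Refutas method: VBN_i = 14.534*ln(ln(visc_i + 0.8)) + 10.975, blended linearly by mass fraction; since VBN is linear in VBI_i = ln(ln(visc_i + 0.8)) and the fractions sum to 1, blend VBI directly: visc = exp(exp(VBI_blend)) - 0.8
VBI_1 = ln(ln(24.4 + 0.8)) = 1.1715
VBI_2 = ln(ln(918 + 0.8)) = 1.92031
VBI_blend = 0.67 * 1.1715 + 0.33 * 1.92031 = 1.41861
visc_blend = exp(exp(1.41861)) - 0.8 = 61.46

61.46 cSt


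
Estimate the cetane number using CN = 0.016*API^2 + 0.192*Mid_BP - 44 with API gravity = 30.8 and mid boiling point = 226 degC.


CN = 0.016 * 30.8^2 + 0.192 * 226 - 44
CN = 15.17824 + 43.392 - 44 = 14.57024

14.57024


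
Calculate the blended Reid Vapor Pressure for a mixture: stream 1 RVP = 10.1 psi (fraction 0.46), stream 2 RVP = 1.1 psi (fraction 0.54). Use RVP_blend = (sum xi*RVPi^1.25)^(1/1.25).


Chevron index: RVP_blend = (sum xi*RVPi^1.25)^(1/1.25)
RVP^1.25 terms: 0.46 * 10.1^1.25 + 0.54 * 1.1^1.25 = 8.89079
RVP_blend = 8.89079^(1/1.25) = 5.743

5.743 psi


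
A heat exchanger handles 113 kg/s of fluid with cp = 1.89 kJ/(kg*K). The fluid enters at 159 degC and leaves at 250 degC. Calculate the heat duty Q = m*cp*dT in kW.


Q = m_dot * cp * delta_T
delta_T = 250 - 159 = 91 K
Q = 113 * 1.89 * 91
= 213.57 * 91
= 19434.87 kW

19434.87 kW


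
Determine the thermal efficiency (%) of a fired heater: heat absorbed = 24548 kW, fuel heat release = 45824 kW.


Furnace efficiency = Q_absorbed / Q_fuel * 100
= 24548 / 45824 * 100 = 53.57

53.57 %


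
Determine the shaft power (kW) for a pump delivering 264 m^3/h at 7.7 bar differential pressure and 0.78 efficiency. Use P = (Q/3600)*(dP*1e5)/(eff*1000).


Q = 264 / 3600 = 0.0733333 m^3/s
P = 0.0733333 * (7.7 * 1e5) / 0.78 / 1000 = 72.39

72.39 kW


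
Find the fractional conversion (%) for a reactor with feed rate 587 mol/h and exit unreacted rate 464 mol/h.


X = (F_in - F_out) / F_in * 100
Moles reacted = 587 - 464 = 123
X = 123 / 587 * 100
= 0.2095 * 100
= 20.95 %

20.95 %


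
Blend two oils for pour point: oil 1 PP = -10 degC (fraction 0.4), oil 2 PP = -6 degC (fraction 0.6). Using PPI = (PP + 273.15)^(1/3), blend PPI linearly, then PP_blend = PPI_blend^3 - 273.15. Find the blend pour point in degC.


PPI_1 = (-10 + 273.15)^(1/3) = 6.408176
PPI_2 = (-6 + 273.15)^(1/3) = 6.440482
PPI_blend = 0.4 * 6.408176 + 0.6 * 6.440482 = 6.42756
PP_blend = 6.42756^3 - 273.15 = 265.5452 - 273.15 = -7.6

-7.6 degC


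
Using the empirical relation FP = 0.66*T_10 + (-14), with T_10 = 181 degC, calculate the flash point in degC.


FP = 0.66 * 181 + (-14) = 105.46

105.46 degC


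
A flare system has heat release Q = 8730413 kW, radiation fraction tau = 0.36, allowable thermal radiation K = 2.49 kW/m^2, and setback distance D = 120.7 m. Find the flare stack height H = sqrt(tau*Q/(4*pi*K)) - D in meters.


tau*Q/(4*pi*K) = 0.36 * 8730413 / (4 * pi * 2.49) = 100445
sqrt(100445) = 316.931
H = 316.931 - 120.7 = 196.2

196.2 m


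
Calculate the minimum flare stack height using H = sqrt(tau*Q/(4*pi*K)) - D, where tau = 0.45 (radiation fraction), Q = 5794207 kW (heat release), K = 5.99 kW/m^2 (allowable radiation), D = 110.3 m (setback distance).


tau*Q/(4*pi*K) = 0.45 * 5794207 / (4 * pi * 5.99) = 34639.4
sqrt(34639.4) = 186.117
H = 186.117 - 110.3 = 75.82

75.82 m


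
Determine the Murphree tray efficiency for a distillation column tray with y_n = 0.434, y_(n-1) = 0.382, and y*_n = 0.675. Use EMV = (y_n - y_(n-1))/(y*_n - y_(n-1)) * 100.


Murphree vapor efficiency: EMV = (y_n - y_(n-1)) / (y*_n - y_(n-1)) * 100
EMV = (0.434 - 0.382) / (0.675 - 0.382) * 100 = 0.052 / 0.293 * 100 = 17.75

17.75 %


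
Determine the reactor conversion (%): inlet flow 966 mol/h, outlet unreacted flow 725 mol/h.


X = (F_in - F_out) / F_in * 100
Moles reacted = 966 - 725 = 241
X = 241 / 966 * 100
= 0.2495 * 100
= 24.95 %

24.95 %


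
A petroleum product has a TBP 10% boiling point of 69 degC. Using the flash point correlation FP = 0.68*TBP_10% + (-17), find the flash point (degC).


FP = 0.68 * 69 + (-17) = 29.92

29.92 degC


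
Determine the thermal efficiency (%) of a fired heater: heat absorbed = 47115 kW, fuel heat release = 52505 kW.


Furnace efficiency = Q_absorbed / Q_fuel * 100
= 47115 / 52505 * 100 = 89.73

89.73 %


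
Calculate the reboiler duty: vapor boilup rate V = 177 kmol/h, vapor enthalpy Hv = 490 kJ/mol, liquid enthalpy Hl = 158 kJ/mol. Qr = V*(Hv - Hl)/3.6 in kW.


Qr = 177 * (490 - 158) / 3.6 = 177 * 332 / 3.6 = 16320

16320 kW


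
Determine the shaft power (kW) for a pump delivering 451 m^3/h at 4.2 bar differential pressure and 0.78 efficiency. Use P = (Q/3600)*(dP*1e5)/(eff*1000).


Q = 451 / 3600 = 0.125278 m^3/s
P = 0.125278 * (4.2 * 1e5) / 0.78 / 1000 = 67.46

67.46 kW


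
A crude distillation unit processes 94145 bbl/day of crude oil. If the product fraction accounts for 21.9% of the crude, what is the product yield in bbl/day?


Crude throughput = 94145 bbl/day
Fraction yield = 21.9%
yield = throughput * fraction / 100
yield = 94145 * 21.9 / 100 = 20617.755

20617.755 bbl/day


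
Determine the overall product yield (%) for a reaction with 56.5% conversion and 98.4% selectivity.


Overall yield = conversion (%) * selectivity (%) / 100
Conversion = 56.5%, Selectivity = 98.4%
Y = 56.5 * 98.4 / 100
= 55.596 %

55.596 %


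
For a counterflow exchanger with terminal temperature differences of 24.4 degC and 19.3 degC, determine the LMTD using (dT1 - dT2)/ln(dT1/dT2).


LMTD = (dT1 - dT2) / ln(dT1/dT2)
= (24.4 - 19.3) / ln(24.4 / 19.3) = 5.1 / 0.234478 = 21.75

21.75 degC


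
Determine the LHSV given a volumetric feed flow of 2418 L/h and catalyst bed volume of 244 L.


LHSV = volumetric feed rate / catalyst volume
= 2418 L/h / 244 L
= 9.910 h^-1

9.910 h^-1


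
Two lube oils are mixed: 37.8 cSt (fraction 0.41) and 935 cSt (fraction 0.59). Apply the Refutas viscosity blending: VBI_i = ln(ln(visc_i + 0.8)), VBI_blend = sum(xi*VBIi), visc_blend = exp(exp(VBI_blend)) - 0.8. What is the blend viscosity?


Refutas method: VBN_i = 14.534*ln(ln(visc_i + 0.8)) + 10.975, blended linearly by mass fraction; since VBN is linear in VBI_i = ln(ln(visc_i + 0.8)) and the fractions sum to 1, blend VBI directly: visc = exp(exp(VBI_blend)) - 0.8
VBI_1 = ln(ln(37.8 + 0.8)) = 1.29562
VBI_2 = ln(ln(935 + 0.8)) = 1.92299
VBI_blend = 0.41 * 1.29562 + 0.59 * 1.92299 = 1.66577
visc_blend = exp(exp(1.66577)) - 0.8 = 197.5

197.5 cSt


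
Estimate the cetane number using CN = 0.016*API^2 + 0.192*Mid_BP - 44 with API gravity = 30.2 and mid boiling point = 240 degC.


CN = 0.016 * 30.2^2 + 0.192 * 240 - 44
CN = 14.59264 + 46.08 - 44 = 16.67264

16.67264


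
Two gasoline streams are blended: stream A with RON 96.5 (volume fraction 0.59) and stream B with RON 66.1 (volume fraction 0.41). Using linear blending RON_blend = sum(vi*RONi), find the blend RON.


Linear blending: RON_blend = sum(vi * RONi)
Contribution 1: 0.59 * 96.5 = 56.935
Contribution 2: 0.41 * 66.1 = 27.101
RON_blend = 56.935 + 27.101 = 84.036

84.036


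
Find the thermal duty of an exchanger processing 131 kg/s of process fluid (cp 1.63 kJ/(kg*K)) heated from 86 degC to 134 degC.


Q = m_dot * cp * delta_T
delta_T = 134 - 86 = 48 K
Q = 131 * 1.63 * 48
= 213.53 * 48
= 10249.44 kW

10249.44 kW


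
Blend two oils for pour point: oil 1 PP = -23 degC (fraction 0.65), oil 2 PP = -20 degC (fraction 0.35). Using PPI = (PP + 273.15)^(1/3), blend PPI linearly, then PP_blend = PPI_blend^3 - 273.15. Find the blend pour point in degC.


PPI_1 = (-23 + 273.15)^(1/3) = 6.300865
PPI_2 = (-20 + 273.15)^(1/3) = 6.325953
PPI_blend = 0.65 * 6.300865 + 0.35 * 6.325953 = 6.309646
PP_blend = 6.309646^3 - 273.15 = 251.1973 - 273.15 = -21.95

-21.95 degC


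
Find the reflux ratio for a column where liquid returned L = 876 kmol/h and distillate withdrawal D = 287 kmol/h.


Reflux ratio definition: R = L / D (liquid returned / distillate withdrawn)
L = 876 kmol/h, D = 287 kmol/h
R = 876 / 287 = 3.052

3.052


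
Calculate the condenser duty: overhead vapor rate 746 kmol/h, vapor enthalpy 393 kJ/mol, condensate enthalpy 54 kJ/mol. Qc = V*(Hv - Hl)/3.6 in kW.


Qc = 746 * (393 - 54) / 3.6 = 746 * 339 / 3.6 = 70250

70250 kW


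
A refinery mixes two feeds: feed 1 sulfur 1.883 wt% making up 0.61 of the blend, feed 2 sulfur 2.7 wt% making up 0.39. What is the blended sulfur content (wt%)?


Linear sulfur blending: S_blend = x1*S1 + x2*S2
Contribution 1: 0.61 * 1.883 = 1.14863 wt%
Contribution 2: 0.39 * 2.7 = 1.053 wt%
S_blend = 1.14863 + 1.053 = 2.20163

2.20163 wt%


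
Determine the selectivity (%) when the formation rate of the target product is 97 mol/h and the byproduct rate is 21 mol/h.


Selectivity = desired / (desired + undesired) * 100
Total products = 97 + 21 = 118 mol/h
S = 97 / 118 * 100
= 0.8220 * 100
= 82.20 %

82.20 %


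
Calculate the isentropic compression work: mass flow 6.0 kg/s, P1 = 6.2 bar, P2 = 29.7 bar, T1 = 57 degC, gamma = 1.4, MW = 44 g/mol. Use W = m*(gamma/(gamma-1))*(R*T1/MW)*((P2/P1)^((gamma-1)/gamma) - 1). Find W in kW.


Isentropic work: W = m*(gamma/(gamma-1))*(R*T1/MW)*((P2/P1)^((gamma-1)/gamma) - 1)
T1 = 57 + 273.15 = 330.15 K
Pressure ratio = 29.7 / 6.2 = 4.79032
Exponent = (1.4 - 1)/1.4 = 0.285714
(P2/P1)^exp - 1 = 4.79032^0.285714 - 1 = 0.564551
W = 6.0 * 1.4 / 0.4 * 8.314 * 330.15 / 44 * 0.564551 = 739.6

739.6 kW


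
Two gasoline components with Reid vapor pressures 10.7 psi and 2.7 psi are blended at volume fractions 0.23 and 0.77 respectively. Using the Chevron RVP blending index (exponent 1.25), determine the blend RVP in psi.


Chevron index: RVP_blend = (sum xi*RVPi^1.25)^(1/1.25)
RVP^1.25 terms: 0.23 * 10.7^1.25 + 0.77 * 2.7^1.25 = 7.11599
RVP_blend = 7.11599^(1/1.25) = 4.806

4.806 psi


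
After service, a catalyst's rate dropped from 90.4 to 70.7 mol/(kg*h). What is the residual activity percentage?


Activity (%) = (rate_used / rate_fresh) * 100
rate_used = 70.7, rate_fresh = 90.4
= (70.7 / 90.4) * 100
= 0.7821 * 100 = 78.21

78.21 %


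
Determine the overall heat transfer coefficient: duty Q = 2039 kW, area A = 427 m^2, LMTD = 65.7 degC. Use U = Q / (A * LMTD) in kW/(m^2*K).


From Q = U*A*LMTD, U = Q / (A * LMTD)
U = 2039 / (427 * 65.7) = 2039 / 28053.9 = 0.07268

0.07268 kW/(m^2*K)


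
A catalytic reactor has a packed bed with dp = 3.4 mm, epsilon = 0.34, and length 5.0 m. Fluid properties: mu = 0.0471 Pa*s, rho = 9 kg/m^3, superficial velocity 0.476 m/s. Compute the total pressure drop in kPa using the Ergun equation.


dp = 3.4 mm = 0.0034 m
Viscous term = 150*0.0471*0.476*(1-0.34)^2 / (0.0034^2*0.34^3) = 3224130
Inertial term = 1.75*9*0.476^2*(1-0.34) / (0.0034*0.34^3) = 17624.7
dP/L = 3224130 + 17624.7 = 3241750 Pa/m
dP = 3241750 * 5.0 / 1000 = 16210 kPa

16210 kPa


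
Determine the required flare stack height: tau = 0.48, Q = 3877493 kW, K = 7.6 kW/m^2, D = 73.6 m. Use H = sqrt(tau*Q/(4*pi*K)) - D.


tau*Q/(4*pi*K) = 0.48 * 3877493 / (4 * pi * 7.6) = 19488.1
sqrt(19488.1) = 139.6
H = 139.6 - 73.6 = 66.00

66.00 m


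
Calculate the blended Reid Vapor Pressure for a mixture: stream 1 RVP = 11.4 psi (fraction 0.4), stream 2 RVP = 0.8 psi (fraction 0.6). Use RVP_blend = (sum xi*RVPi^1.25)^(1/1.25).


Chevron index: RVP_blend = (sum xi*RVPi^1.25)^(1/1.25)
RVP^1.25 terms: 0.4 * 11.4^1.25 + 0.6 * 0.8^1.25 = 8.83293
RVP_blend = 8.83293^(1/1.25) = 5.713

5.713 psi


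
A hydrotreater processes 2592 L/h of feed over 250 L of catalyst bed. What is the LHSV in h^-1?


LHSV = volumetric feed rate / catalyst volume
= 2592 L/h / 250 L
= 10.37 h^-1

10.37 h^-1


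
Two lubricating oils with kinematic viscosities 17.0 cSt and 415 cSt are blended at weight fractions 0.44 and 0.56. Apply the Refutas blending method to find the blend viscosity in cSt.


Refutas method: VBN_i = 14.534*ln(ln(visc_i + 0.8)) + 10.975, blended linearly by mass fraction; since VBN is linear in VBI_i = ln(ln(visc_i + 0.8)) and the fractions sum to 1, blend VBI directly: visc = exp(exp(VBI_blend)) - 0.8
VBI_1 = ln(ln(17.0 + 0.8)) = 1.05751
VBI_2 = ln(ln(415 + 0.8)) = 1.79678
VBI_blend = 0.44 * 1.05751 + 0.56 * 1.79678 = 1.4715
visc_blend = exp(exp(1.4715)) - 0.8 = 77.13

77.13 cSt


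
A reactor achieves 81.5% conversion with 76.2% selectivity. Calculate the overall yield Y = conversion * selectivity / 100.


Overall yield = conversion (%) * selectivity (%) / 100
Conversion = 81.5%, Selectivity = 76.2%
Y = 81.5 * 76.2 / 100
= 62.103 %

62.103 %


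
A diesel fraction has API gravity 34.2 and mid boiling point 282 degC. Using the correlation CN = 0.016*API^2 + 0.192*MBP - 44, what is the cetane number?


CN = 0.016 * 34.2^2 + 0.192 * 282 - 44
CN = 18.71424 + 54.144 - 44 = 28.85824

28.85824


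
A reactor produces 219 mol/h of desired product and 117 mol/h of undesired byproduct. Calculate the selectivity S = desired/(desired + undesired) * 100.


Selectivity = desired / (desired + undesired) * 100
Total products = 219 + 117 = 336 mol/h
S = 219 / 336 * 100
= 0.6518 * 100
= 65.18 %

65.18 %


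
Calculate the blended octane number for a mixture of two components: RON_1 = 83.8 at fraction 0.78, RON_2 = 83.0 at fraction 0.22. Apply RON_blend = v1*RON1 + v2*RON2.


Linear blending: RON_blend = sum(vi * RONi)
Contribution 1: 0.78 * 83.8 = 65.364
Contribution 2: 0.22 * 83.0 = 18.26
RON_blend = 65.364 + 18.26 = 83.624

83.624


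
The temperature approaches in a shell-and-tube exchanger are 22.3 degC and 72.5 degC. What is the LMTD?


LMTD = (dT1 - dT2) / ln(dT1/dT2)
= (22.3 - 72.5) / ln(22.3 / 72.5) = -50.2 / -1.179 = 42.58

42.58 degC


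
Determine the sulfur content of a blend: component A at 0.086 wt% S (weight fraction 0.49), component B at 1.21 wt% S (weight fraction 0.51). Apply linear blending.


Linear sulfur blending: S_blend = x1*S1 + x2*S2
Contribution 1: 0.49 * 0.086 = 0.04214 wt%
Contribution 2: 0.51 * 1.21 = 0.6171 wt%
S_blend = 0.04214 + 0.6171 = 0.65924

0.65924 wt%


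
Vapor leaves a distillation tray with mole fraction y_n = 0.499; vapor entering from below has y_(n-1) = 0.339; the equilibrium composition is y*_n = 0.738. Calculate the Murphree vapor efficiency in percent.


Murphree vapor efficiency: EMV = (y_n - y_(n-1)) / (y*_n - y_(n-1)) * 100
EMV = (0.499 - 0.339) / (0.738 - 0.339) * 100 = 0.16 / 0.399 * 100 = 40.10

40.10 %


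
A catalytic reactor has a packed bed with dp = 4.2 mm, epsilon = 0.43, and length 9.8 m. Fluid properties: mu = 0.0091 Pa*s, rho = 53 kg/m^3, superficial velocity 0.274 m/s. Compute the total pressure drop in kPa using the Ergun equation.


dp = 4.2 mm = 0.0042 m
Viscous term = 150*0.0091*0.274*(1-0.43)^2 / (0.0042^2*0.43^3) = 86642.1
Inertial term = 1.75*53*0.274^2*(1-0.43) / (0.0042*0.43^3) = 11886
dP/L = 86642.1 + 11886 = 98528.1 Pa/m
dP = 98528.1 * 9.8 / 1000 = 965.6 kPa

965.6 kPa


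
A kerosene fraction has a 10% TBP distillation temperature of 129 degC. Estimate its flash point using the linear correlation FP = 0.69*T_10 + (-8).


FP = 0.69 * 129 + (-8) = 81.01

81.01 degC


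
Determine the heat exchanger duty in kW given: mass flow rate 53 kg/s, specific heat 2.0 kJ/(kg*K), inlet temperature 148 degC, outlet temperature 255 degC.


Q = m_dot * cp * delta_T
delta_T = 255 - 148 = 107 K
Q = 53 * 2.0 * 107
= 106 * 107
= 11342 kW

11342 kW


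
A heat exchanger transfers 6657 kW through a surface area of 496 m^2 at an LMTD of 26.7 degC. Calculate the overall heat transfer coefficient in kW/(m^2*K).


From Q = U*A*LMTD, U = Q / (A * LMTD)
U = 6657 / (496 * 26.7) = 6657 / 13243.2 = 0.5027

0.5027 kW/(m^2*K)


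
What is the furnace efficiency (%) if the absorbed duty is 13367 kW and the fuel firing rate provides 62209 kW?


Furnace efficiency = Q_absorbed / Q_fuel * 100
= 13367 / 62209 * 100 = 21.49

21.49 %


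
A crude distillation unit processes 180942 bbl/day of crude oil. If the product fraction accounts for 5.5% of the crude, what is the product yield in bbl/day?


Crude throughput = 180942 bbl/day
Fraction yield = 5.5%
yield = throughput * fraction / 100
yield = 180942 * 5.5 / 100 = 9951.81

9951.81 bbl/day


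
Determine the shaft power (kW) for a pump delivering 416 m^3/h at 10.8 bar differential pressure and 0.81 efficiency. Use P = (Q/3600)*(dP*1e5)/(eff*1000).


Q = 416 / 3600 = 0.115556 m^3/s
P = 0.115556 * (10.8 * 1e5) / 0.81 / 1000 = 154.1

154.1 kW


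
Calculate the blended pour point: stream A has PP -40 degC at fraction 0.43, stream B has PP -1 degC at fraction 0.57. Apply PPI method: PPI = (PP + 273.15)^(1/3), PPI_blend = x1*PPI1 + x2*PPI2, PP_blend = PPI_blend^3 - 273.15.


PPI_1 = (-40 + 273.15)^(1/3) = 6.15477
PPI_2 = (-1 + 273.15)^(1/3) = 6.480414
PPI_blend = 0.43 * 6.15477 + 0.57 * 6.480414 = 6.340387
PP_blend = 6.340387^3 - 273.15 = 254.8868 - 273.15 = -18.26

-18.26 degC


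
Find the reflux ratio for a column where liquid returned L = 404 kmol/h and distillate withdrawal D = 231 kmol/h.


Reflux ratio definition: R = L / D (liquid returned / distillate withdrawn)
L = 404 kmol/h, D = 231 kmol/h
R = 404 / 231 = 1.749

1.749


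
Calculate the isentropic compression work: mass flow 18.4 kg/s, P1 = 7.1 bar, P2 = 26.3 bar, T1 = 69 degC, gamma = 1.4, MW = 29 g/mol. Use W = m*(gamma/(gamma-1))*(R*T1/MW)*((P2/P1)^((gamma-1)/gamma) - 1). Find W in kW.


Isentropic work: W = m*(gamma/(gamma-1))*(R*T1/MW)*((P2/P1)^((gamma-1)/gamma) - 1)
T1 = 69 + 273.15 = 342.15 K
Pressure ratio = 26.3 / 7.1 = 3.70423
Exponent = (1.4 - 1)/1.4 = 0.285714
(P2/P1)^exp - 1 = 3.70423^0.285714 - 1 = 0.453734
W = 18.4 * 1.4 / 0.4 * 8.314 * 342.15 / 29 * 0.453734 = 2866

2866 kW


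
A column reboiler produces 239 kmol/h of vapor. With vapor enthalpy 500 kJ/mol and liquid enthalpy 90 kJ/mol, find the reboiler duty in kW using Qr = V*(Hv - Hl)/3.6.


Qr = 239 * (500 - 90) / 3.6 = 239 * 410 / 3.6 = 27220

27220 kW


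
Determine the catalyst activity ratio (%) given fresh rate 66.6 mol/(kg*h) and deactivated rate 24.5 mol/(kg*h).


Activity (%) = (rate_used / rate_fresh) * 100
rate_used = 24.5, rate_fresh = 66.6
= (24.5 / 66.6) * 100
= 0.3679 * 100 = 36.79

36.79 %


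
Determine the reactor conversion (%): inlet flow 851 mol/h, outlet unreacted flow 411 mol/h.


X = (F_in - F_out) / F_in * 100
Moles reacted = 851 - 411 = 440
X = 440 / 851 * 100
= 0.5170 * 100
= 51.70 %

51.70 %


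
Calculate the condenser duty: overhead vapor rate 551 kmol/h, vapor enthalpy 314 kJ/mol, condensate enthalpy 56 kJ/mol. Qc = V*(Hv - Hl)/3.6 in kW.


Qc = 551 * (314 - 56) / 3.6 = 551 * 258 / 3.6 = 39490

39490 kW


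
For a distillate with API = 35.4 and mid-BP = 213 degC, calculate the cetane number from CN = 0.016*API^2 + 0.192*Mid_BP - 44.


CN = 0.016 * 35.4^2 + 0.192 * 213 - 44
CN = 20.05056 + 40.896 - 44 = 16.94656

16.94656


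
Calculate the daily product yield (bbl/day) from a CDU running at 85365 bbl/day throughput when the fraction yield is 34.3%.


Crude throughput = 85365 bbl/day
Fraction yield = 34.3%
yield = throughput * fraction / 100
yield = 85365 * 34.3 / 100 = 29280.195

29280.195 bbl/day


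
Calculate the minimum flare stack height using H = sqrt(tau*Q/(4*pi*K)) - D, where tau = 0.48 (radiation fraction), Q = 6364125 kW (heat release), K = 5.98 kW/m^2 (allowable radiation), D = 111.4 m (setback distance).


tau*Q/(4*pi*K) = 0.48 * 6364125 / (4 * pi * 5.98) = 40650.8
sqrt(40650.8) = 201.62
H = 201.62 - 111.4 = 90.22

90.22 m


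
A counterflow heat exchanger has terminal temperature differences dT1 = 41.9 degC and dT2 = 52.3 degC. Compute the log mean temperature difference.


LMTD = (dT1 - dT2) / ln(dT1/dT2)
= (41.9 - 52.3) / ln(41.9 / 52.3) = -10.4 / -0.221711 = 46.91

46.91 degC


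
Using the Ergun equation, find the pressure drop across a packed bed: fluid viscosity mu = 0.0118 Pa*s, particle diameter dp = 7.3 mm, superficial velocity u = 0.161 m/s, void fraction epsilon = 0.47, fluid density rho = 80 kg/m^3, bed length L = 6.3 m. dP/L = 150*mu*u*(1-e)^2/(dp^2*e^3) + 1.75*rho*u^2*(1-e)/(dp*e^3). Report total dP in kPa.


dp = 7.3 mm = 0.0073 m
Viscous term = 150*0.0118*0.161*(1-0.47)^2 / (0.0073^2*0.47^3) = 14468.1
Inertial term = 1.75*80*0.161^2*(1-0.47) / (0.0073*0.47^3) = 2537.69
dP/L = 14468.1 + 2537.69 = 17005.8 Pa/m
dP = 17005.8 * 6.3 / 1000 = 107.1 kPa

107.1 kPa


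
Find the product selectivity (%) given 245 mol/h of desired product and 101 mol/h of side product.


Selectivity = desired / (desired + undesired) * 100
Total products = 245 + 101 = 346 mol/h
S = 245 / 346 * 100
= 0.7081 * 100
= 70.81 %

70.81 %


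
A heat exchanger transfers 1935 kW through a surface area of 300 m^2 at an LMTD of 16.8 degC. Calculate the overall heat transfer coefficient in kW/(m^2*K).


From Q = U*A*LMTD, U = Q / (A * LMTD)
U = 1935 / (300 * 16.8) = 1935 / 5040 = 0.3839

0.3839 kW/(m^2*K)


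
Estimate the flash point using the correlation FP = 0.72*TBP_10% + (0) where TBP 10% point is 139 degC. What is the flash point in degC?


FP = 0.72 * 139 + (0) = 100.08

100.08 degC


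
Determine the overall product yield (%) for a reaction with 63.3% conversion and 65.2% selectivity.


Overall yield = conversion (%) * selectivity (%) / 100
Conversion = 63.3%, Selectivity = 65.2%
Y = 63.3 * 65.2 / 100
= 41.2716 %

41.2716 %


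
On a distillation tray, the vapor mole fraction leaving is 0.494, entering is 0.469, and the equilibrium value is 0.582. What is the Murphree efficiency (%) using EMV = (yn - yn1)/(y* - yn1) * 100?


Murphree vapor efficiency: EMV = (y_n - y_(n-1)) / (y*_n - y_(n-1)) * 100
EMV = (0.494 - 0.469) / (0.582 - 0.469) * 100 = 0.025 / 0.113 * 100 = 22.12

22.12 %


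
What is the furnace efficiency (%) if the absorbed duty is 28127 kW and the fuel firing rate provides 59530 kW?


Furnace efficiency = Q_absorbed / Q_fuel * 100
= 28127 / 59530 * 100 = 47.25

47.25 %


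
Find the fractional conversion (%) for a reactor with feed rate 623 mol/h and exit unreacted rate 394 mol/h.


X = (F_in - F_out) / F_in * 100
Moles reacted = 623 - 394 = 229
X = 229 / 623 * 100
= 0.3676 * 100
= 36.76 %

36.76 %


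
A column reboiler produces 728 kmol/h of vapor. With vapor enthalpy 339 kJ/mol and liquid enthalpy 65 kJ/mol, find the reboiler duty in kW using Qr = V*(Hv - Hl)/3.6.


Qr = 728 * (339 - 65) / 3.6 = 728 * 274 / 3.6 = 55410

55410 kW


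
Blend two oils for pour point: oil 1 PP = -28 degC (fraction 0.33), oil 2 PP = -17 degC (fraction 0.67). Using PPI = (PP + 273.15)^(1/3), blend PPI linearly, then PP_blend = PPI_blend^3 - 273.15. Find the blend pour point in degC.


PPI_1 = (-28 + 273.15)^(1/3) = 6.258601
PPI_2 = (-17 + 273.15)^(1/3) = 6.350844
PPI_blend = 0.33 * 6.258601 + 0.67 * 6.350844 = 6.320404
PP_blend = 6.320404^3 - 273.15 = 252.4844 - 273.15 = -20.67

-20.67 degC


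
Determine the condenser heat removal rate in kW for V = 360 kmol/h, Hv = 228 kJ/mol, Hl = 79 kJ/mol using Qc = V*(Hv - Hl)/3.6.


Qc = 360 * (228 - 79) / 3.6 = 360 * 149 / 3.6 = 14900

14900 kW


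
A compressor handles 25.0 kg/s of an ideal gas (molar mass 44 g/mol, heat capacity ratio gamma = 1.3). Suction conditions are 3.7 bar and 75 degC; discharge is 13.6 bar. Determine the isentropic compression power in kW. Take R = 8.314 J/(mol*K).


Isentropic work: W = m*(gamma/(gamma-1))*(R*T1/MW)*((P2/P1)^((gamma-1)/gamma) - 1)
T1 = 75 + 273.15 = 348.15 K
Pressure ratio = 13.6 / 3.7 = 3.67568
Exponent = (1.3 - 1)/1.3 = 0.230769
(P2/P1)^exp - 1 = 3.67568^0.230769 - 1 = 0.3504
W = 25.0 * 1.3 / 0.3 * 8.314 * 348.15 / 44 * 0.3504 = 2497

2497 kW


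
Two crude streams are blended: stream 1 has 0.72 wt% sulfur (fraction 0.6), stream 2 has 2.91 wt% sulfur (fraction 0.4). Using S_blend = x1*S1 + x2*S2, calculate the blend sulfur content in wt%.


Linear sulfur blending: S_blend = x1*S1 + x2*S2
Contribution 1: 0.6 * 0.72 = 0.432 wt%
Contribution 2: 0.4 * 2.91 = 1.164 wt%
S_blend = 0.432 + 1.164 = 1.596

1.596 wt%


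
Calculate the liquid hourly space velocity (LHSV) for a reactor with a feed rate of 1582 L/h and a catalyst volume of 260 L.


LHSV = volumetric feed rate / catalyst volume
= 1582 L/h / 260 L
= 6.085 h^-1

6.085 h^-1


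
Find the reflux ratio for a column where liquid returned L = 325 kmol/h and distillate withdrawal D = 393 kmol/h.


Reflux ratio definition: R = L / D (liquid returned / distillate withdrawn)
L = 325 kmol/h, D = 393 kmol/h
R = 325 / 393 = 0.8270

0.8270


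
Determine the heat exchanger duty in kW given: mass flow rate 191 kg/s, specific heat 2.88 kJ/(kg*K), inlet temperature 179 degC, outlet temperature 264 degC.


Q = m_dot * cp * delta_T
delta_T = 264 - 179 = 85 K
Q = 191 * 2.88 * 85
= 550.08 * 85
= 46756.8 kW

46756.8 kW


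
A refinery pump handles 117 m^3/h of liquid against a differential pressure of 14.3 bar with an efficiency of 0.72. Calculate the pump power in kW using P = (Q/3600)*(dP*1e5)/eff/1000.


Q = 117 / 3600 = 0.0325 m^3/s
P = 0.0325 * (14.3 * 1e5) / 0.72 / 1000 = 64.55

64.55 kW


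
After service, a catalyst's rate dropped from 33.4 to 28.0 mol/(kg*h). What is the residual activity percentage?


Activity (%) = (rate_used / rate_fresh) * 100
rate_used = 28.0, rate_fresh = 33.4
= (28.0 / 33.4) * 100
= 0.8383 * 100 = 83.83

83.83 %


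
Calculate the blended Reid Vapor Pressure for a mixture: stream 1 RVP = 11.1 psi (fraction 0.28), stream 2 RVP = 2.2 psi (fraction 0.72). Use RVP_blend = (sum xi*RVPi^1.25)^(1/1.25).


Chevron index: RVP_blend = (sum xi*RVPi^1.25)^(1/1.25)
RVP^1.25 terms: 0.28 * 11.1^1.25 + 0.72 * 2.2^1.25 = 7.60211
RVP_blend = 7.60211^(1/1.25) = 5.067

5.067 psi


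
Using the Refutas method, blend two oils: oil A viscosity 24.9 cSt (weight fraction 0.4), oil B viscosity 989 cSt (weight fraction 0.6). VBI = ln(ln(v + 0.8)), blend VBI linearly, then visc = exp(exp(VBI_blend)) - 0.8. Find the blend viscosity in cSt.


Refutas method: VBN_i = 14.534*ln(ln(visc_i + 0.8)) + 10.975, blended linearly by mass fraction; since VBN is linear in VBI_i = ln(ln(visc_i + 0.8)) and the fractions sum to 1, blend VBI directly: visc = exp(exp(VBI_blend)) - 0.8
VBI_1 = ln(ln(24.9 + 0.8)) = 1.17757
VBI_2 = ln(ln(989 + 0.8)) = 1.93116
VBI_blend = 0.4 * 1.17757 + 0.6 * 1.93116 = 1.62972
visc_blend = exp(exp(1.62972)) - 0.8 = 163.6

163.6 cSt


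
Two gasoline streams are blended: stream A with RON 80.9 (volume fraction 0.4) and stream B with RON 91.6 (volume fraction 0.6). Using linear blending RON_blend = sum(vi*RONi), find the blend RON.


Linear blending: RON_blend = sum(vi * RONi)
Contribution 1: 0.4 * 80.9 = 32.36
Contribution 2: 0.6 * 91.6 = 54.96
RON_blend = 32.36 + 54.96 = 87.32

87.32


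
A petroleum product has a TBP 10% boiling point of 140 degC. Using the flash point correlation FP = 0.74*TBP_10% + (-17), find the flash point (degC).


FP = 0.74 * 140 + (-17) = 86.6

86.6 degC


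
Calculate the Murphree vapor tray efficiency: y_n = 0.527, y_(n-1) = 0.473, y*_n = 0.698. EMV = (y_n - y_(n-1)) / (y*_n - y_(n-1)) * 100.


Murphree vapor efficiency: EMV = (y_n - y_(n-1)) / (y*_n - y_(n-1)) * 100
EMV = (0.527 - 0.473) / (0.698 - 0.473) * 100 = 0.054 / 0.225 * 100 = 24.00

24.00 %


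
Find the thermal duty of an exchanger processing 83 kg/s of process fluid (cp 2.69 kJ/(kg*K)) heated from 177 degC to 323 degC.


Q = m_dot * cp * delta_T
delta_T = 323 - 177 = 146 K
Q = 83 * 2.69 * 146
= 223.27 * 146
= 32597.42 kW

32597.42 kW


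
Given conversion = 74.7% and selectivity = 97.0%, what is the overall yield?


Overall yield = conversion (%) * selectivity (%) / 100
Conversion = 74.7%, Selectivity = 97.0%
Y = 74.7 * 97.0 / 100
= 72.459 %

72.459 %


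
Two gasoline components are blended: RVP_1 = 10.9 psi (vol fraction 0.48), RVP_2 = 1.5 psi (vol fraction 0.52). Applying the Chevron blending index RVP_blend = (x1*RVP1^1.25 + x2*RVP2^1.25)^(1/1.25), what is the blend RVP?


Chevron index: RVP_blend = (sum xi*RVPi^1.25)^(1/1.25)
RVP^1.25 terms: 0.48 * 10.9^1.25 + 0.52 * 1.5^1.25 = 10.3698
RVP_blend = 10.3698^(1/1.25) = 6.496

6.496 psi


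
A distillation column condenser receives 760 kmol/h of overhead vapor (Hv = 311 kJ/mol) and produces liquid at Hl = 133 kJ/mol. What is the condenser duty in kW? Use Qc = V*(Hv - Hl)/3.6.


Qc = 760 * (311 - 133) / 3.6 = 760 * 178 / 3.6 = 37580

37580 kW


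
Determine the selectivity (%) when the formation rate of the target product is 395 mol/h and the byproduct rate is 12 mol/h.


Selectivity = desired / (desired + undesired) * 100
Total products = 395 + 12 = 407 mol/h
S = 395 / 407 * 100
= 0.9705 * 100
= 97.05 %

97.05 %


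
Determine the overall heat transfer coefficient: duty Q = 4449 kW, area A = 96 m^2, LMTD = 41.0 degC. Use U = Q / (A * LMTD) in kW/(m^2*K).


From Q = U*A*LMTD, U = Q / (A * LMTD)
U = 4449 / (96 * 41.0) = 4449 / 3936 = 1.130

1.130 kW/(m^2*K)


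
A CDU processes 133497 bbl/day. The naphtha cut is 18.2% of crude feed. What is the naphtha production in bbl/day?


Crude throughput = 133497 bbl/day
Fraction yield = 18.2%
yield = throughput * fraction / 100
yield = 133497 * 18.2 / 100 = 24296.454

24296.454 bbl/day


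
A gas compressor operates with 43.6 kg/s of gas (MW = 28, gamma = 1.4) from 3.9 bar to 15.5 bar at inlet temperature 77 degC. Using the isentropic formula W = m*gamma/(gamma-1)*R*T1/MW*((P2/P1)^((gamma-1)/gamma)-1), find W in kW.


Isentropic work: W = m*(gamma/(gamma-1))*(R*T1/MW)*((P2/P1)^((gamma-1)/gamma) - 1)
T1 = 77 + 273.15 = 350.15 K
Pressure ratio = 15.5 / 3.9 = 3.97436
Exponent = (1.4 - 1)/1.4 = 0.285714
(P2/P1)^exp - 1 = 3.97436^0.285714 - 1 = 0.483266
W = 43.6 * 1.4 / 0.4 * 8.314 * 350.15 / 28 * 0.483266 = 7667

7667 kW


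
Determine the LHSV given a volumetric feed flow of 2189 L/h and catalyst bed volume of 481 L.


LHSV = volumetric feed rate / catalyst volume
= 2189 L/h / 481 L
= 4.551 h^-1

4.551 h^-1


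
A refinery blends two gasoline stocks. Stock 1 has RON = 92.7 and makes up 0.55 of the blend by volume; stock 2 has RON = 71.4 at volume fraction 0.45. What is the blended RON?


Linear blending: RON_blend = sum(vi * RONi)
Contribution 1: 0.55 * 92.7 = 50.985
Contribution 2: 0.45 * 71.4 = 32.13
RON_blend = 50.985 + 32.13 = 83.115

83.115


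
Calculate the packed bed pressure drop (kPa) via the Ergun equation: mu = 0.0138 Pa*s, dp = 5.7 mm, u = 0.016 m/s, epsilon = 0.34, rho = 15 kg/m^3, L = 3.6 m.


dp = 5.7 mm = 0.0057 m
Viscous term = 150*0.0138*0.016*(1-0.34)^2 / (0.0057^2*0.34^3) = 11297.7
Inertial term = 1.75*15*0.016^2*(1-0.34) / (0.0057*0.34^3) = 19.7971
dP/L = 11297.7 + 19.7971 = 11317.5 Pa/m
dP = 11317.5 * 3.6 / 1000 = 40.74 kPa

40.74 kPa


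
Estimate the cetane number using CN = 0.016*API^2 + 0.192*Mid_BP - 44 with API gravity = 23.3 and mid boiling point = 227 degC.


CN = 0.016 * 23.3^2 + 0.192 * 227 - 44
CN = 8.68624 + 43.584 - 44 = 8.27024

8.27024


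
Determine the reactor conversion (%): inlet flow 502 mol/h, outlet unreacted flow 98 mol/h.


X = (F_in - F_out) / F_in * 100
Moles reacted = 502 - 98 = 404
X = 404 / 502 * 100
= 0.8048 * 100
= 80.48 %

80.48 %


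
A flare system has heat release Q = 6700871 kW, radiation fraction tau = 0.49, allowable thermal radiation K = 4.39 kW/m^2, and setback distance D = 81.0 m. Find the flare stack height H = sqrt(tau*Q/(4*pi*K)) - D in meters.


tau*Q/(4*pi*K) = 0.49 * 6700871 / (4 * pi * 4.39) = 59518.6
sqrt(59518.6) = 243.964
H = 243.964 - 81.0 = 163.0

163.0 m


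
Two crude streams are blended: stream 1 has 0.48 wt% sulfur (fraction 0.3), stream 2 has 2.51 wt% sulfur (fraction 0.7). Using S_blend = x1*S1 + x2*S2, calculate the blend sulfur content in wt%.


Linear sulfur blending: S_blend = x1*S1 + x2*S2
Contribution 1: 0.3 * 0.48 = 0.144 wt%
Contribution 2: 0.7 * 2.51 = 1.757 wt%
S_blend = 0.144 + 1.757 = 1.901

1.901 wt%


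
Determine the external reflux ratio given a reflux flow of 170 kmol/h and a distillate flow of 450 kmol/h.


Reflux ratio definition: R = L / D (liquid returned / distillate withdrawn)
L = 170 kmol/h, D = 450 kmol/h
R = 170 / 450 = 0.3778

0.3778


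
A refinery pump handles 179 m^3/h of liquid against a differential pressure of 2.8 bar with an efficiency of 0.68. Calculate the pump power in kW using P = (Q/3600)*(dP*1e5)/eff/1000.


Q = 179 / 3600 = 0.0497222 m^3/s
P = 0.0497222 * (2.8 * 1e5) / 0.68 / 1000 = 20.47

20.47 kW


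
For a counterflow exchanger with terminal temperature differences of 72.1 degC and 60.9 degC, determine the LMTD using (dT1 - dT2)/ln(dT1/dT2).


LMTD = (dT1 - dT2) / ln(dT1/dT2)
= (72.1 - 60.9) / ln(72.1 / 60.9) = 11.2 / 0.168821 = 66.34

66.34 degC


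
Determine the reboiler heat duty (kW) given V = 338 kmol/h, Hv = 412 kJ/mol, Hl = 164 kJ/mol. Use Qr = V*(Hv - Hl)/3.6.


Qr = 338 * (412 - 164) / 3.6 = 338 * 248 / 3.6 = 23280

23280 kW


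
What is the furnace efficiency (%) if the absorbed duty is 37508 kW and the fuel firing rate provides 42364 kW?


Furnace efficiency = Q_absorbed / Q_fuel * 100
= 37508 / 42364 * 100 = 88.54

88.54 %


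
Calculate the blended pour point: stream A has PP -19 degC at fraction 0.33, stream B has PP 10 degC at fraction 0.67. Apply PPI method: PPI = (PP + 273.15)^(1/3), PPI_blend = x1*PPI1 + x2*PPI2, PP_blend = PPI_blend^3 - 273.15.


PPI_1 = (-19 + 273.15)^(1/3) = 6.334272
PPI_2 = (10 + 273.15)^(1/3) = 6.566574
PPI_blend = 0.33 * 6.334272 + 0.67 * 6.566574 = 6.489914
PP_blend = 6.489914^3 - 273.15 = 273.3486 - 273.15 = 0.2

0.2 degC


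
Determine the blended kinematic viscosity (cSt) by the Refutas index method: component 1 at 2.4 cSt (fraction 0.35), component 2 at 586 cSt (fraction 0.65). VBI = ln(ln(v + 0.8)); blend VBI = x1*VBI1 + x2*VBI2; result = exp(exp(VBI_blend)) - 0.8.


Refutas method: VBN_i = 14.534*ln(ln(visc_i + 0.8)) + 10.975, blended linearly by mass fraction; since VBN is linear in VBI_i = ln(ln(visc_i + 0.8)) and the fractions sum to 1, blend VBI directly: visc = exp(exp(VBI_blend)) - 0.8
VBI_1 = ln(ln(2.4 + 0.8)) = 0.151133
VBI_2 = ln(ln(586 + 0.8)) = 1.85233
VBI_blend = 0.35 * 0.151133 + 0.65 * 1.85233 = 1.25691
visc_blend = exp(exp(1.25691)) - 0.8 = 32.80

32.80 cSt


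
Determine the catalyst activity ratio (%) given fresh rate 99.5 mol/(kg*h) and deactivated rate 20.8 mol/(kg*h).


Activity (%) = (rate_used / rate_fresh) * 100
rate_used = 20.8, rate_fresh = 99.5
= (20.8 / 99.5) * 100
= 0.2090 * 100 = 20.90

20.90 %


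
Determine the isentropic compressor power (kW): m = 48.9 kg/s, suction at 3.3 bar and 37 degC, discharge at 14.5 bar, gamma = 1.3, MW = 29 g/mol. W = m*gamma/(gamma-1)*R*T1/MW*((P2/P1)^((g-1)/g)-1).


Isentropic work: W = m*(gamma/(gamma-1))*(R*T1/MW)*((P2/P1)^((gamma-1)/gamma) - 1)
T1 = 37 + 273.15 = 310.15 K
Pressure ratio = 14.5 / 3.3 = 4.39394
Exponent = (1.3 - 1)/1.3 = 0.230769
(P2/P1)^exp - 1 = 4.39394^0.230769 - 1 = 0.407184
W = 48.9 * 1.3 / 0.3 * 8.314 * 310.15 / 29 * 0.407184 = 7672

7672 kW


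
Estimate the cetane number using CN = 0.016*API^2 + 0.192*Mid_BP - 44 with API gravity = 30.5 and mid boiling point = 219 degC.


CN = 0.016 * 30.5^2 + 0.192 * 219 - 44
CN = 14.884 + 42.048 - 44 = 12.932

12.932
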